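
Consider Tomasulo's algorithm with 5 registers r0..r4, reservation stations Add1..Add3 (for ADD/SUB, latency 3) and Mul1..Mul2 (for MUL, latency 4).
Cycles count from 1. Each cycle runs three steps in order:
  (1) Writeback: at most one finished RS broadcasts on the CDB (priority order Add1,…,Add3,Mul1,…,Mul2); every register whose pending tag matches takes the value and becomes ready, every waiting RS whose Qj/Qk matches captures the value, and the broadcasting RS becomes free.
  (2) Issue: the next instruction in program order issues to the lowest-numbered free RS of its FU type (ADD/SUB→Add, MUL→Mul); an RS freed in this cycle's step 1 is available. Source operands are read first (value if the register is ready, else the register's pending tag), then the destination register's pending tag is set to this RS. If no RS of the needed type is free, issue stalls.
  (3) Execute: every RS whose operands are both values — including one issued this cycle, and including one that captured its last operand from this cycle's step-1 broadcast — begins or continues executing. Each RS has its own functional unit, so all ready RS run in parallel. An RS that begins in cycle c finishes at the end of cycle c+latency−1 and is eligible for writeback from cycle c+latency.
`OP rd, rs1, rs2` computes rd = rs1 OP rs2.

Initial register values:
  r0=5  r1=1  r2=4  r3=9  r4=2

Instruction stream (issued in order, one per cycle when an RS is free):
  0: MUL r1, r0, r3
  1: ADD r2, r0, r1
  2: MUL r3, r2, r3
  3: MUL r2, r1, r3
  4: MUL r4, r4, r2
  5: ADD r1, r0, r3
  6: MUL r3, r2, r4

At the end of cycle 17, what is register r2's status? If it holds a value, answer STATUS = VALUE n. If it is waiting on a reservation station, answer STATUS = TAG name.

STATUS = VALUE 20250

cycle 1: issue MUL r1<-Mul1 // r0:5,r1:Mul1,r2:4,r3:9,r4:2
cycle 2: issue ADD r2<-Add1 // r0:5,r1:Mul1,r2:Add1,r3:9,r4:2
cycle 3: issue MUL r3<-Mul2 // r0:5,r1:Mul1,r2:Add1,r3:Mul2,r4:2
cycle 4: stall // r0:5,r1:Mul1,r2:Add1,r3:Mul2,r4:2
cycle 5: CDB Mul1=45; issue MUL r2<-Mul1 // r0:5,r1:45,r2:Mul1,r3:Mul2,r4:2
cycle 6: stall // r0:5,r1:45,r2:Mul1,r3:Mul2,r4:2
cycle 7: stall // r0:5,r1:45,r2:Mul1,r3:Mul2,r4:2
cycle 8: CDB Add1=50; stall // r0:5,r1:45,r2:Mul1,r3:Mul2,r4:2
cycle 9: stall // r0:5,r1:45,r2:Mul1,r3:Mul2,r4:2
cycle 10: stall // r0:5,r1:45,r2:Mul1,r3:Mul2,r4:2
cycle 11: stall // r0:5,r1:45,r2:Mul1,r3:Mul2,r4:2
cycle 12: CDB Mul2=450; issue MUL r4<-Mul2 // r0:5,r1:45,r2:Mul1,r3:450,r4:Mul2
cycle 13: issue ADD r1<-Add1 // r0:5,r1:Add1,r2:Mul1,r3:450,r4:Mul2
cycle 14: stall // r0:5,r1:Add1,r2:Mul1,r3:450,r4:Mul2
cycle 15: stall // r0:5,r1:Add1,r2:Mul1,r3:450,r4:Mul2
cycle 16: CDB Add1=455; stall // r0:5,r1:455,r2:Mul1,r3:450,r4:Mul2
cycle 17: CDB Mul1=20250; issue MUL r3<-Mul1 // r0:5,r1:455,r2:20250,r3:Mul1,r4:Mul2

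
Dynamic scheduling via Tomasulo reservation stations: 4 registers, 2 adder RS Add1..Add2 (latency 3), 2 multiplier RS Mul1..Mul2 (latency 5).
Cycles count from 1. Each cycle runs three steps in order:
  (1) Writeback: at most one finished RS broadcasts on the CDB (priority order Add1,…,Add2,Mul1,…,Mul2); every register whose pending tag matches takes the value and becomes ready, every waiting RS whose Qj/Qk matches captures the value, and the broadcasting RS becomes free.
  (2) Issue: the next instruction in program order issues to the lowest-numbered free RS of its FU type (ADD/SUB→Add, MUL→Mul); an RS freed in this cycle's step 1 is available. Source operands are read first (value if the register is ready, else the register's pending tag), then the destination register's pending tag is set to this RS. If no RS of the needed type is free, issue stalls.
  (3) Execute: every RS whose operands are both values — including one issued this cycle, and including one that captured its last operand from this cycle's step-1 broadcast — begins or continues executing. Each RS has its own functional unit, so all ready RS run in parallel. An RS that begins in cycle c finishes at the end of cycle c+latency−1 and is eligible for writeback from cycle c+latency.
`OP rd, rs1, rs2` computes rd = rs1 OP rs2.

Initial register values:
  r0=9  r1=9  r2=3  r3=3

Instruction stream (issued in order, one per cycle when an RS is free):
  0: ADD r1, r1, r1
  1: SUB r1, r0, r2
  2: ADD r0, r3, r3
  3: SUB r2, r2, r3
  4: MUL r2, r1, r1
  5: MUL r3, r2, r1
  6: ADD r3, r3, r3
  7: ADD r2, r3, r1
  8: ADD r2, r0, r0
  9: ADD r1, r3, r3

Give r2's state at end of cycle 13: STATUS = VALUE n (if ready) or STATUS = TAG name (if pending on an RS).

STATUS = TAG Add2

c1: issue ADD r1<-Add1 | r0:9,r1:Add1,r2:3,r3:3
c2: issue SUB r1<-Add2 | r0:9,r1:Add2,r2:3,r3:3
c3: stall | r0:9,r1:Add2,r2:3,r3:3
c4: CDB Add1=18; issue ADD r0<-Add1 | r0:Add1,r1:Add2,r2:3,r3:3
c5: CDB Add2=6; issue SUB r2<-Add2 | r0:Add1,r1:6,r2:Add2,r3:3
c6: issue MUL r2<-Mul1 | r0:Add1,r1:6,r2:Mul1,r3:3
c7: CDB Add1=6; issue MUL r3<-Mul2 | r0:6,r1:6,r2:Mul1,r3:Mul2
c8: CDB Add2=0; issue ADD r3<-Add1 | r0:6,r1:6,r2:Mul1,r3:Add1
c9: issue ADD r2<-Add2 | r0:6,r1:6,r2:Add2,r3:Add1
c10: stall | r0:6,r1:6,r2:Add2,r3:Add1
c11: CDB Mul1=36; stall | r0:6,r1:6,r2:Add2,r3:Add1
c12: stall | r0:6,r1:6,r2:Add2,r3:Add1
c13: stall | r0:6,r1:6,r2:Add2,r3:Add1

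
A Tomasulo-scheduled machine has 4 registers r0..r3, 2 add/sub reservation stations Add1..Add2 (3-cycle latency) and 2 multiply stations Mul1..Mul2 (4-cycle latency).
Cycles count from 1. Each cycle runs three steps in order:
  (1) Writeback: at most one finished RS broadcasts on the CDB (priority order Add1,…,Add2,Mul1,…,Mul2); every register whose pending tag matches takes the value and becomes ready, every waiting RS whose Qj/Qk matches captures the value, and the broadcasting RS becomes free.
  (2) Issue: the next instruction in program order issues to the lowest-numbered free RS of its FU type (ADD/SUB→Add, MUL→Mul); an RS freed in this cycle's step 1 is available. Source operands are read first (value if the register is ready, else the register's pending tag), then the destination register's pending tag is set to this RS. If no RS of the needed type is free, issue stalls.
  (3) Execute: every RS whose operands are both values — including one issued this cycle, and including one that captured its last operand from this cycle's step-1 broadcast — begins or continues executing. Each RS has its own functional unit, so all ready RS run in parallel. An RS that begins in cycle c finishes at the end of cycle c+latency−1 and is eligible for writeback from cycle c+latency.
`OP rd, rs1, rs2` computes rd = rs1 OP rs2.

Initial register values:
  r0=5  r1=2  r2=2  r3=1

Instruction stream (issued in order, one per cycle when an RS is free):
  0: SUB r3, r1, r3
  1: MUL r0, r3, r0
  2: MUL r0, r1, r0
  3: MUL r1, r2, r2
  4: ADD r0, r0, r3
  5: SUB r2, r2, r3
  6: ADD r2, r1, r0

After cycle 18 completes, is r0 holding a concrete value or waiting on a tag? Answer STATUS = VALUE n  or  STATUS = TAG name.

STATUS = VALUE 11

c1: issue SUB r3<-Add1 | r0:5,r1:2,r2:2,r3:Add1
c2: issue MUL r0<-Mul1 | r0:Mul1,r1:2,r2:2,r3:Add1
c3: issue MUL r0<-Mul2 | r0:Mul2,r1:2,r2:2,r3:Add1
c4: CDB Add1=1; stall | r0:Mul2,r1:2,r2:2,r3:1
c5: stall | r0:Mul2,r1:2,r2:2,r3:1
c6: stall | r0:Mul2,r1:2,r2:2,r3:1
c7: stall | r0:Mul2,r1:2,r2:2,r3:1
c8: CDB Mul1=5; issue MUL r1<-Mul1 | r0:Mul2,r1:Mul1,r2:2,r3:1
c9: issue ADD r0<-Add1 | r0:Add1,r1:Mul1,r2:2,r3:1
c10: issue SUB r2<-Add2 | r0:Add1,r1:Mul1,r2:Add2,r3:1
c11: stall | r0:Add1,r1:Mul1,r2:Add2,r3:1
c12: CDB Mul1=4; stall | r0:Add1,r1:4,r2:Add2,r3:1
c13: CDB Add2=1; issue ADD r2<-Add2 | r0:Add1,r1:4,r2:Add2,r3:1
c14: CDB Mul2=10 | r0:Add1,r1:4,r2:Add2,r3:1
c15: - | r0:Add1,r1:4,r2:Add2,r3:1
c16: - | r0:Add1,r1:4,r2:Add2,r3:1
c17: CDB Add1=11 | r0:11,r1:4,r2:Add2,r3:1
c18: - | r0:11,r1:4,r2:Add2,r3:1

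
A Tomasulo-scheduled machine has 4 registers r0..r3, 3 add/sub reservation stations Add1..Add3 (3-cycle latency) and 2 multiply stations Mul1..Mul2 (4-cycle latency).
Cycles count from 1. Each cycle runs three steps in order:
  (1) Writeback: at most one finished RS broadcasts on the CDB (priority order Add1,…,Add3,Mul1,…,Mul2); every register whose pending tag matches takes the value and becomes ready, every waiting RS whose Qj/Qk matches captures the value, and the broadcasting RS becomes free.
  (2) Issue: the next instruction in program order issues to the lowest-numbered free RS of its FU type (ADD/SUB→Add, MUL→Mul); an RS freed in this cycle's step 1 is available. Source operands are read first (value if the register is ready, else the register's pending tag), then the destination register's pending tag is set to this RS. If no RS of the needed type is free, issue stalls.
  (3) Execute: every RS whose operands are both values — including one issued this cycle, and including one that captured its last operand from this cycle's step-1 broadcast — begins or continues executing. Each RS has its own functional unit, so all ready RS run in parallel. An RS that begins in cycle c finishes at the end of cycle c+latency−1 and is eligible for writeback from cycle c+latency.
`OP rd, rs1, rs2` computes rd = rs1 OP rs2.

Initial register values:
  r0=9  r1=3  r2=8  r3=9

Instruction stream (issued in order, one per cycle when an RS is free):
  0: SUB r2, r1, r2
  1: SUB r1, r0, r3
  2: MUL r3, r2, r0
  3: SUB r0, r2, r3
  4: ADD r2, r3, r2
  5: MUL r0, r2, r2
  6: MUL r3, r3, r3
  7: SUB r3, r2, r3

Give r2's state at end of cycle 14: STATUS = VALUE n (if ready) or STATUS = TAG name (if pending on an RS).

STATUS = VALUE -50

  c1: issue SUB r2<-Add1  regs: r0:9,r1:3,r2:Add1,r3:9
  c2: issue SUB r1<-Add2  regs: r0:9,r1:Add2,r2:Add1,r3:9
  c3: issue MUL r3<-Mul1  regs: r0:9,r1:Add2,r2:Add1,r3:Mul1
  c4: CDB Add1=-5; issue SUB r0<-Add1  regs: r0:Add1,r1:Add2,r2:-5,r3:Mul1
  c5: CDB Add2=0; issue ADD r2<-Add2  regs: r0:Add1,r1:0,r2:Add2,r3:Mul1
  c6: issue MUL r0<-Mul2  regs: r0:Mul2,r1:0,r2:Add2,r3:Mul1
  c7: stall  regs: r0:Mul2,r1:0,r2:Add2,r3:Mul1
  c8: CDB Mul1=-45; issue MUL r3<-Mul1  regs: r0:Mul2,r1:0,r2:Add2,r3:Mul1
  c9: issue SUB r3<-Add3  regs: r0:Mul2,r1:0,r2:Add2,r3:Add3
  c10: -  regs: r0:Mul2,r1:0,r2:Add2,r3:Add3
  c11: CDB Add1=40  regs: r0:Mul2,r1:0,r2:Add2,r3:Add3
  c12: CDB Add2=-50  regs: r0:Mul2,r1:0,r2:-50,r3:Add3
  c13: CDB Mul1=2025  regs: r0:Mul2,r1:0,r2:-50,r3:Add3
  c14: -  regs: r0:Mul2,r1:0,r2:-50,r3:Add3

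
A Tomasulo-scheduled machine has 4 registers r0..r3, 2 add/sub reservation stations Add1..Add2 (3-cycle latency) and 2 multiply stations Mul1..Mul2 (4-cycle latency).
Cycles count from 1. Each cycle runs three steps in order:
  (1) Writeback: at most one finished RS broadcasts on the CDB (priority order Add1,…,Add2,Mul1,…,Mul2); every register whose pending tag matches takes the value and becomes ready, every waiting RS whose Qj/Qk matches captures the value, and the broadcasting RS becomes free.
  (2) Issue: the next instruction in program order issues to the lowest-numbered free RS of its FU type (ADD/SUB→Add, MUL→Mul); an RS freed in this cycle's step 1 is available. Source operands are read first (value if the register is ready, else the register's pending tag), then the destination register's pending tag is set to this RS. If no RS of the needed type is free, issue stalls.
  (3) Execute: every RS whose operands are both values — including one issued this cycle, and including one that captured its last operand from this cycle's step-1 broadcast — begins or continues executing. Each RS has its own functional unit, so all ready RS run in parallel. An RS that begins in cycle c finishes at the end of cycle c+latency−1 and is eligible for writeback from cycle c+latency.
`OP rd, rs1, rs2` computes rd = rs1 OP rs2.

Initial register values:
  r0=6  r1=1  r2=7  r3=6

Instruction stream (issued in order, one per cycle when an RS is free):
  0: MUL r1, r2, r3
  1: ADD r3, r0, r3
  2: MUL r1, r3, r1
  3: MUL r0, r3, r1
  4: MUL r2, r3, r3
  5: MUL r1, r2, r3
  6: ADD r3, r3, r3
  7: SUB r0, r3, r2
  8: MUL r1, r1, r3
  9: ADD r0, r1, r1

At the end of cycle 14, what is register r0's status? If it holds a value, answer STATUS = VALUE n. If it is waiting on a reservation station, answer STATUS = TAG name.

STATUS = VALUE 6048

c1: issue MUL r1<-Mul1 | r0:6,r1:Mul1,r2:7,r3:6
c2: issue ADD r3<-Add1 | r0:6,r1:Mul1,r2:7,r3:Add1
c3: issue MUL r1<-Mul2 | r0:6,r1:Mul2,r2:7,r3:Add1
c4: stall | r0:6,r1:Mul2,r2:7,r3:Add1
c5: CDB Add1=12; stall | r0:6,r1:Mul2,r2:7,r3:12
c6: CDB Mul1=42; issue MUL r0<-Mul1 | r0:Mul1,r1:Mul2,r2:7,r3:12
c7: stall | r0:Mul1,r1:Mul2,r2:7,r3:12
c8: stall | r0:Mul1,r1:Mul2,r2:7,r3:12
c9: stall | r0:Mul1,r1:Mul2,r2:7,r3:12
c10: CDB Mul2=504; issue MUL r2<-Mul2 | r0:Mul1,r1:504,r2:Mul2,r3:12
c11: stall | r0:Mul1,r1:504,r2:Mul2,r3:12
c12: stall | r0:Mul1,r1:504,r2:Mul2,r3:12
c13: stall | r0:Mul1,r1:504,r2:Mul2,r3:12
c14: CDB Mul1=6048; issue MUL r1<-Mul1 | r0:6048,r1:Mul1,r2:Mul2,r3:12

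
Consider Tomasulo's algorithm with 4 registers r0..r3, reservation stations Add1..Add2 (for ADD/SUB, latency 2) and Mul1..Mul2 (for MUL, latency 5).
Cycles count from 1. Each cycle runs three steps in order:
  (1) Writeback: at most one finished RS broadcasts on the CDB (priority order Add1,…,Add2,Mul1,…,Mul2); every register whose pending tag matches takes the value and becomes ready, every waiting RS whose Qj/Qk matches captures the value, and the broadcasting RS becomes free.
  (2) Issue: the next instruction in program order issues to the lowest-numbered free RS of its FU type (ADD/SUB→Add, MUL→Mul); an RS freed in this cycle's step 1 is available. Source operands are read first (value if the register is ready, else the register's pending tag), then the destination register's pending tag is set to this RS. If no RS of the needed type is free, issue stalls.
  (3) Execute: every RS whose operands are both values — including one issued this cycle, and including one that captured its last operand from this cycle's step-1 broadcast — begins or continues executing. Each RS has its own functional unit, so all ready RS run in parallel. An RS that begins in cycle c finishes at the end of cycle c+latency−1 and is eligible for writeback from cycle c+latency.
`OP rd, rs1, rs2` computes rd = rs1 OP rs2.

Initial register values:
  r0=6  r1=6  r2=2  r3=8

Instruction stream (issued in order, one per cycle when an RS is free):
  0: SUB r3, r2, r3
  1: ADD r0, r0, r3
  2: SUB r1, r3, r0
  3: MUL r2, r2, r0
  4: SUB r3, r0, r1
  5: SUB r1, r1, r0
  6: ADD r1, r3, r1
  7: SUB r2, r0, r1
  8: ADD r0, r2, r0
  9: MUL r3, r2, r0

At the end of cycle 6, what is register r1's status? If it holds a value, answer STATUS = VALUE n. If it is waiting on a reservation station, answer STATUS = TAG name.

STATUS = TAG Add1

  c1: issue SUB r3<-Add1  regs: r0:6,r1:6,r2:2,r3:Add1
  c2: issue ADD r0<-Add2  regs: r0:Add2,r1:6,r2:2,r3:Add1
  c3: CDB Add1=-6; issue SUB r1<-Add1  regs: r0:Add2,r1:Add1,r2:2,r3:-6
  c4: issue MUL r2<-Mul1  regs: r0:Add2,r1:Add1,r2:Mul1,r3:-6
  c5: CDB Add2=0; issue SUB r3<-Add2  regs: r0:0,r1:Add1,r2:Mul1,r3:Add2
  c6: stall  regs: r0:0,r1:Add1,r2:Mul1,r3:Add2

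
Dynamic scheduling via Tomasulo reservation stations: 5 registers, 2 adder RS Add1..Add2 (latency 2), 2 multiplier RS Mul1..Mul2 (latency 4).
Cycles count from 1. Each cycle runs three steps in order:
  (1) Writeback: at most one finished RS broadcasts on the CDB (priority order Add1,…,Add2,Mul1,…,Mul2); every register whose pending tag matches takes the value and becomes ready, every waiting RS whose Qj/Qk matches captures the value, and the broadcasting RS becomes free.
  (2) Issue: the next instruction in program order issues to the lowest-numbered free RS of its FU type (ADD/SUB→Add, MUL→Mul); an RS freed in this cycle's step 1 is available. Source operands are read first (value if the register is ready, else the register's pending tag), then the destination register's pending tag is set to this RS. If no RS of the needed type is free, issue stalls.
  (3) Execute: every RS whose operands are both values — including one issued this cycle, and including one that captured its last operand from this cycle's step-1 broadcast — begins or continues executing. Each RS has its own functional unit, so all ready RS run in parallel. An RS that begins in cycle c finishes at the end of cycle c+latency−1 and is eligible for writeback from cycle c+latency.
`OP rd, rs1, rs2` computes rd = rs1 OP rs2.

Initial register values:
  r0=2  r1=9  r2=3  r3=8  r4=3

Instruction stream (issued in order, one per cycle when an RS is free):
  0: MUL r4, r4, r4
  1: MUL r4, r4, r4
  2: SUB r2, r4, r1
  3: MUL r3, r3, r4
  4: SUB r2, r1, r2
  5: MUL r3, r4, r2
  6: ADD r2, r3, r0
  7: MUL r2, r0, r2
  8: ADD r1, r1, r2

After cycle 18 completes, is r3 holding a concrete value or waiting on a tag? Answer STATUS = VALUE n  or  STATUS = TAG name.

  c1: issue MUL r4<-Mul1  regs: r0:2,r1:9,r2:3,r3:8,r4:Mul1
  c2: issue MUL r4<-Mul2  regs: r0:2,r1:9,r2:3,r3:8,r4:Mul2
  c3: issue SUB r2<-Add1  regs: r0:2,r1:9,r2:Add1,r3:8,r4:Mul2
  c4: stall  regs: r0:2,r1:9,r2:Add1,r3:8,r4:Mul2
  c5: CDB Mul1=9; issue MUL r3<-Mul1  regs: r0:2,r1:9,r2:Add1,r3:Mul1,r4:Mul2
  c6: issue SUB r2<-Add2  regs: r0:2,r1:9,r2:Add2,r3:Mul1,r4:Mul2
  c7: stall  regs: r0:2,r1:9,r2:Add2,r3:Mul1,r4:Mul2
  c8: stall  regs: r0:2,r1:9,r2:Add2,r3:Mul1,r4:Mul2
  c9: CDB Mul2=81; issue MUL r3<-Mul2  regs: r0:2,r1:9,r2:Add2,r3:Mul2,r4:81
  c10: stall  regs: r0:2,r1:9,r2:Add2,r3:Mul2,r4:81
  c11: CDB Add1=72; issue ADD r2<-Add1  regs: r0:2,r1:9,r2:Add1,r3:Mul2,r4:81
  c12: stall  regs: r0:2,r1:9,r2:Add1,r3:Mul2,r4:81
  c13: CDB Add2=-63; stall  regs: r0:2,r1:9,r2:Add1,r3:Mul2,r4:81
  c14: CDB Mul1=648; issue MUL r2<-Mul1  regs: r0:2,r1:9,r2:Mul1,r3:Mul2,r4:81
  c15: issue ADD r1<-Add2  regs: r0:2,r1:Add2,r2:Mul1,r3:Mul2,r4:81
  c16: -  regs: r0:2,r1:Add2,r2:Mul1,r3:Mul2,r4:81
  c17: CDB Mul2=-5103  regs: r0:2,r1:Add2,r2:Mul1,r3:-5103,r4:81
  c18: -  regs: r0:2,r1:Add2,r2:Mul1,r3:-5103,r4:81

STATUS = VALUE -5103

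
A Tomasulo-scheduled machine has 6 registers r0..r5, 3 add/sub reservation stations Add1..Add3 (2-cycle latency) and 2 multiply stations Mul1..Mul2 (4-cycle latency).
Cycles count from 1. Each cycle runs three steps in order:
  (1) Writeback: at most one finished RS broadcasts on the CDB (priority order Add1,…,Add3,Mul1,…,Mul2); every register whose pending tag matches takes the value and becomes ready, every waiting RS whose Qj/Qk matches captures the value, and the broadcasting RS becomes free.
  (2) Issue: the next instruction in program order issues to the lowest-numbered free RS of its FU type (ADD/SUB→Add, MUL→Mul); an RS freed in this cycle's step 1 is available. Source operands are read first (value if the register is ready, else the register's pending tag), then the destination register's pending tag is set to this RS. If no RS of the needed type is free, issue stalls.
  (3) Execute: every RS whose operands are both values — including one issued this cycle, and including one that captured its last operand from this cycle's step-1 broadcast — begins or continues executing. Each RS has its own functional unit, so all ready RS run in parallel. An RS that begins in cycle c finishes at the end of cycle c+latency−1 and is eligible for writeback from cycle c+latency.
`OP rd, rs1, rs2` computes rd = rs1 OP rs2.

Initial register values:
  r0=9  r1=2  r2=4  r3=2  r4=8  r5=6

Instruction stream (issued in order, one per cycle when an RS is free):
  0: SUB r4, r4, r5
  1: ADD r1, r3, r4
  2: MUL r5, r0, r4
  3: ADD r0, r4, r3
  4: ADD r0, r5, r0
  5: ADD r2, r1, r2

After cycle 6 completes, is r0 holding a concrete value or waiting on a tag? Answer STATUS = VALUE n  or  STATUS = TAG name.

STATUS = TAG Add2

  c1: issue SUB r4<-Add1  regs: r0:9,r1:2,r2:4,r3:2,r4:Add1,r5:6
  c2: issue ADD r1<-Add2  regs: r0:9,r1:Add2,r2:4,r3:2,r4:Add1,r5:6
  c3: CDB Add1=2; issue MUL r5<-Mul1  regs: r0:9,r1:Add2,r2:4,r3:2,r4:2,r5:Mul1
  c4: issue ADD r0<-Add1  regs: r0:Add1,r1:Add2,r2:4,r3:2,r4:2,r5:Mul1
  c5: CDB Add2=4; issue ADD r0<-Add2  regs: r0:Add2,r1:4,r2:4,r3:2,r4:2,r5:Mul1
  c6: CDB Add1=4; issue ADD r2<-Add1  regs: r0:Add2,r1:4,r2:Add1,r3:2,r4:2,r5:Mul1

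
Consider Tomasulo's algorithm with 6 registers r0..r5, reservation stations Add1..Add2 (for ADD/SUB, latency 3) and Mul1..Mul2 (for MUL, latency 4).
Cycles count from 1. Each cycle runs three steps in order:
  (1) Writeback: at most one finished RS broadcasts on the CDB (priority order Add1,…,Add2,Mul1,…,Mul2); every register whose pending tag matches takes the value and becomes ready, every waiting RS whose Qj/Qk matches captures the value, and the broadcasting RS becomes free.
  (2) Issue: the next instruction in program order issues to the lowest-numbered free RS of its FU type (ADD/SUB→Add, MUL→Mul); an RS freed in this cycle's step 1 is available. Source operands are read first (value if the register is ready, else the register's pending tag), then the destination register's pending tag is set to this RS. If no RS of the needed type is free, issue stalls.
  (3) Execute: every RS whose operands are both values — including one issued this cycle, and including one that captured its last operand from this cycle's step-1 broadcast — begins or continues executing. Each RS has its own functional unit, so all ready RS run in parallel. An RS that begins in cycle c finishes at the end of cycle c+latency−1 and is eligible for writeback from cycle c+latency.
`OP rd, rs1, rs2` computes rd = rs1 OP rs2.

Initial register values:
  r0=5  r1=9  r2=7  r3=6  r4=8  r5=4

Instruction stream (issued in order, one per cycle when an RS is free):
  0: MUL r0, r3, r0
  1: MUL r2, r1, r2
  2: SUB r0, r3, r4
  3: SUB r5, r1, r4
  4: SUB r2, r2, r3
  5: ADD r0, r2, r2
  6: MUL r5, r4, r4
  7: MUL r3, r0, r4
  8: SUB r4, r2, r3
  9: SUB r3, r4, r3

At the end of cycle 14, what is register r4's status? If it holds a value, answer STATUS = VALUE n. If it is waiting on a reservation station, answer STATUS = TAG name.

c1: issue MUL r0<-Mul1 | r0:Mul1,r1:9,r2:7,r3:6,r4:8,r5:4
c2: issue MUL r2<-Mul2 | r0:Mul1,r1:9,r2:Mul2,r3:6,r4:8,r5:4
c3: issue SUB r0<-Add1 | r0:Add1,r1:9,r2:Mul2,r3:6,r4:8,r5:4
c4: issue SUB r5<-Add2 | r0:Add1,r1:9,r2:Mul2,r3:6,r4:8,r5:Add2
c5: CDB Mul1=30; stall | r0:Add1,r1:9,r2:Mul2,r3:6,r4:8,r5:Add2
c6: CDB Add1=-2; issue SUB r2<-Add1 | r0:-2,r1:9,r2:Add1,r3:6,r4:8,r5:Add2
c7: CDB Add2=1; issue ADD r0<-Add2 | r0:Add2,r1:9,r2:Add1,r3:6,r4:8,r5:1
c8: CDB Mul2=63; issue MUL r5<-Mul1 | r0:Add2,r1:9,r2:Add1,r3:6,r4:8,r5:Mul1
c9: issue MUL r3<-Mul2 | r0:Add2,r1:9,r2:Add1,r3:Mul2,r4:8,r5:Mul1
c10: stall | r0:Add2,r1:9,r2:Add1,r3:Mul2,r4:8,r5:Mul1
c11: CDB Add1=57; issue SUB r4<-Add1 | r0:Add2,r1:9,r2:57,r3:Mul2,r4:Add1,r5:Mul1
c12: CDB Mul1=64; stall | r0:Add2,r1:9,r2:57,r3:Mul2,r4:Add1,r5:64
c13: stall | r0:Add2,r1:9,r2:57,r3:Mul2,r4:Add1,r5:64
c14: CDB Add2=114; issue SUB r3<-Add2 | r0:114,r1:9,r2:57,r3:Add2,r4:Add1,r5:64

STATUS = TAG Add1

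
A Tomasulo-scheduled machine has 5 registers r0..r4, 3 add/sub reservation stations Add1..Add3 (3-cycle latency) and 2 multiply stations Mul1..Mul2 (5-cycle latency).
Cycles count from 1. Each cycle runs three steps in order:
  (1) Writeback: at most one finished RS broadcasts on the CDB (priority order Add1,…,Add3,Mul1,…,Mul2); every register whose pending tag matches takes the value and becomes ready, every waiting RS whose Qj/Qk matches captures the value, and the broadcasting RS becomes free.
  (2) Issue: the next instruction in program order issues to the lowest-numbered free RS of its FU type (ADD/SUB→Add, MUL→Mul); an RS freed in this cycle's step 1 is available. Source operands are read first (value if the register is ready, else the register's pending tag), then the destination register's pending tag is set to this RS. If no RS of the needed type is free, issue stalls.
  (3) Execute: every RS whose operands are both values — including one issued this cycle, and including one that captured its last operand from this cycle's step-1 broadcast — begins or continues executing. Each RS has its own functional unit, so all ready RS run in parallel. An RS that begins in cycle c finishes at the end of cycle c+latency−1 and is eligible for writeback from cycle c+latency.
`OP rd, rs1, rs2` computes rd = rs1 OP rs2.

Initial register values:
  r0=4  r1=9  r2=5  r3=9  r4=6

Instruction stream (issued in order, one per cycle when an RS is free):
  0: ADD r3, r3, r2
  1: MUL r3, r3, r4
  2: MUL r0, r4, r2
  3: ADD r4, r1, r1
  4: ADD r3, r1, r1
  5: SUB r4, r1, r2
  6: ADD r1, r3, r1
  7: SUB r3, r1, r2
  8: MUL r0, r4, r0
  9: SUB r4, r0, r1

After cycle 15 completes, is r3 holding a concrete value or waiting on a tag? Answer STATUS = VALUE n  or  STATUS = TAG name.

STATUS = VALUE 22

c1: issue ADD r3<-Add1 | r0:4,r1:9,r2:5,r3:Add1,r4:6
c2: issue MUL r3<-Mul1 | r0:4,r1:9,r2:5,r3:Mul1,r4:6
c3: issue MUL r0<-Mul2 | r0:Mul2,r1:9,r2:5,r3:Mul1,r4:6
c4: CDB Add1=14; issue ADD r4<-Add1 | r0:Mul2,r1:9,r2:5,r3:Mul1,r4:Add1
c5: issue ADD r3<-Add2 | r0:Mul2,r1:9,r2:5,r3:Add2,r4:Add1
c6: issue SUB r4<-Add3 | r0:Mul2,r1:9,r2:5,r3:Add2,r4:Add3
c7: CDB Add1=18; issue ADD r1<-Add1 | r0:Mul2,r1:Add1,r2:5,r3:Add2,r4:Add3
c8: CDB Add2=18; issue SUB r3<-Add2 | r0:Mul2,r1:Add1,r2:5,r3:Add2,r4:Add3
c9: CDB Add3=4; stall | r0:Mul2,r1:Add1,r2:5,r3:Add2,r4:4
c10: CDB Mul1=84; issue MUL r0<-Mul1 | r0:Mul1,r1:Add1,r2:5,r3:Add2,r4:4
c11: CDB Add1=27; issue SUB r4<-Add1 | r0:Mul1,r1:27,r2:5,r3:Add2,r4:Add1
c12: CDB Mul2=30 | r0:Mul1,r1:27,r2:5,r3:Add2,r4:Add1
c13: - | r0:Mul1,r1:27,r2:5,r3:Add2,r4:Add1
c14: CDB Add2=22 | r0:Mul1,r1:27,r2:5,r3:22,r4:Add1
c15: - | r0:Mul1,r1:27,r2:5,r3:22,r4:Add1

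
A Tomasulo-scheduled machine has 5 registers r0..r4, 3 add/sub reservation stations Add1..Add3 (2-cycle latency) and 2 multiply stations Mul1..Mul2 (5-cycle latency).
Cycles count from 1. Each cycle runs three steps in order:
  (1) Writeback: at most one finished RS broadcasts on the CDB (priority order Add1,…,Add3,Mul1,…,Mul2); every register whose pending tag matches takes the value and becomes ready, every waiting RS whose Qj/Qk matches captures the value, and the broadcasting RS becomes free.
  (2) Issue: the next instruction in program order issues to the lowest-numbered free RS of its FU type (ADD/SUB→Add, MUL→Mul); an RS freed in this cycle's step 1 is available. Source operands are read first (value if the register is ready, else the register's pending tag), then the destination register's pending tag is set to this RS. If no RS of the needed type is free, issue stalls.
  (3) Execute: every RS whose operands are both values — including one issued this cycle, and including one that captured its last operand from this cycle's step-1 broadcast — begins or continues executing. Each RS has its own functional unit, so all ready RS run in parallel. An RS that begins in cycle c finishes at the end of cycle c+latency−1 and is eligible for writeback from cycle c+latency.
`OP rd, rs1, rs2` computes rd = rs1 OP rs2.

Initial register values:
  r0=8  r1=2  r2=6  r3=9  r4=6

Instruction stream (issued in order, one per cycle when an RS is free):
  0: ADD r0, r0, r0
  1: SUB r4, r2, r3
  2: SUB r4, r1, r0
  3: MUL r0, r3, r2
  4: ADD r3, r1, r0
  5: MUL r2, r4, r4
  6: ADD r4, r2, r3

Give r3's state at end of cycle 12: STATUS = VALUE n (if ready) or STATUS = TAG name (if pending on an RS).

c1: issue ADD r0<-Add1 | r0:Add1,r1:2,r2:6,r3:9,r4:6
c2: issue SUB r4<-Add2 | r0:Add1,r1:2,r2:6,r3:9,r4:Add2
c3: CDB Add1=16; issue SUB r4<-Add1 | r0:16,r1:2,r2:6,r3:9,r4:Add1
c4: CDB Add2=-3; issue MUL r0<-Mul1 | r0:Mul1,r1:2,r2:6,r3:9,r4:Add1
c5: CDB Add1=-14; issue ADD r3<-Add1 | r0:Mul1,r1:2,r2:6,r3:Add1,r4:-14
c6: issue MUL r2<-Mul2 | r0:Mul1,r1:2,r2:Mul2,r3:Add1,r4:-14
c7: issue ADD r4<-Add2 | r0:Mul1,r1:2,r2:Mul2,r3:Add1,r4:Add2
c8: - | r0:Mul1,r1:2,r2:Mul2,r3:Add1,r4:Add2
c9: CDB Mul1=54 | r0:54,r1:2,r2:Mul2,r3:Add1,r4:Add2
c10: - | r0:54,r1:2,r2:Mul2,r3:Add1,r4:Add2
c11: CDB Add1=56 | r0:54,r1:2,r2:Mul2,r3:56,r4:Add2
c12: CDB Mul2=196 | r0:54,r1:2,r2:196,r3:56,r4:Add2

STATUS = VALUE 56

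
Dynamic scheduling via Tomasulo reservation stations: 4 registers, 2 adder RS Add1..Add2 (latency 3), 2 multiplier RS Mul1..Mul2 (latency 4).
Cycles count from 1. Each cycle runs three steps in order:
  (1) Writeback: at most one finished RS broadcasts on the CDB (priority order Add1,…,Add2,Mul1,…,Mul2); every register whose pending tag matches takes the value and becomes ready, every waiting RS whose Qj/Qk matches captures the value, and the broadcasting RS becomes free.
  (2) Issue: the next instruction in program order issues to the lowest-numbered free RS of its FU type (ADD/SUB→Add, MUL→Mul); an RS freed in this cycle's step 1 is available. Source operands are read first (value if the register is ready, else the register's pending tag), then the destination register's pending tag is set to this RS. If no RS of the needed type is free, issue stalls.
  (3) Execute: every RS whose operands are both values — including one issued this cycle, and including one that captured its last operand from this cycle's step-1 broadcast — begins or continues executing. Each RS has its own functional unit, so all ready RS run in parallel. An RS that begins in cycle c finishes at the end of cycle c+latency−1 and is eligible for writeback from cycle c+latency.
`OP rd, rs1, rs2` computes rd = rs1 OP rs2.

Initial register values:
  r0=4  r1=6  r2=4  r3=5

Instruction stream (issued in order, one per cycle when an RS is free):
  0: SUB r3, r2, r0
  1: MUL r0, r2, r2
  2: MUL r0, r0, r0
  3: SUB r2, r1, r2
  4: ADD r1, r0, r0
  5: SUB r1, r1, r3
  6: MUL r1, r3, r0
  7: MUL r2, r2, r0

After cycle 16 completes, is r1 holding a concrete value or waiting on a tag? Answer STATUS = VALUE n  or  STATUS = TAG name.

STATUS = VALUE 0

  c1: issue SUB r3<-Add1  regs: r0:4,r1:6,r2:4,r3:Add1
  c2: issue MUL r0<-Mul1  regs: r0:Mul1,r1:6,r2:4,r3:Add1
  c3: issue MUL r0<-Mul2  regs: r0:Mul2,r1:6,r2:4,r3:Add1
  c4: CDB Add1=0; issue SUB r2<-Add1  regs: r0:Mul2,r1:6,r2:Add1,r3:0
  c5: issue ADD r1<-Add2  regs: r0:Mul2,r1:Add2,r2:Add1,r3:0
  c6: CDB Mul1=16; stall  regs: r0:Mul2,r1:Add2,r2:Add1,r3:0
  c7: CDB Add1=2; issue SUB r1<-Add1  regs: r0:Mul2,r1:Add1,r2:2,r3:0
  c8: issue MUL r1<-Mul1  regs: r0:Mul2,r1:Mul1,r2:2,r3:0
  c9: stall  regs: r0:Mul2,r1:Mul1,r2:2,r3:0
  c10: CDB Mul2=256; issue MUL r2<-Mul2  regs: r0:256,r1:Mul1,r2:Mul2,r3:0
  c11: -  regs: r0:256,r1:Mul1,r2:Mul2,r3:0
  c12: -  regs: r0:256,r1:Mul1,r2:Mul2,r3:0
  c13: CDB Add2=512  regs: r0:256,r1:Mul1,r2:Mul2,r3:0
  c14: CDB Mul1=0  regs: r0:256,r1:0,r2:Mul2,r3:0
  c15: CDB Mul2=512  regs: r0:256,r1:0,r2:512,r3:0
  c16: CDB Add1=512  regs: r0:256,r1:0,r2:512,r3:0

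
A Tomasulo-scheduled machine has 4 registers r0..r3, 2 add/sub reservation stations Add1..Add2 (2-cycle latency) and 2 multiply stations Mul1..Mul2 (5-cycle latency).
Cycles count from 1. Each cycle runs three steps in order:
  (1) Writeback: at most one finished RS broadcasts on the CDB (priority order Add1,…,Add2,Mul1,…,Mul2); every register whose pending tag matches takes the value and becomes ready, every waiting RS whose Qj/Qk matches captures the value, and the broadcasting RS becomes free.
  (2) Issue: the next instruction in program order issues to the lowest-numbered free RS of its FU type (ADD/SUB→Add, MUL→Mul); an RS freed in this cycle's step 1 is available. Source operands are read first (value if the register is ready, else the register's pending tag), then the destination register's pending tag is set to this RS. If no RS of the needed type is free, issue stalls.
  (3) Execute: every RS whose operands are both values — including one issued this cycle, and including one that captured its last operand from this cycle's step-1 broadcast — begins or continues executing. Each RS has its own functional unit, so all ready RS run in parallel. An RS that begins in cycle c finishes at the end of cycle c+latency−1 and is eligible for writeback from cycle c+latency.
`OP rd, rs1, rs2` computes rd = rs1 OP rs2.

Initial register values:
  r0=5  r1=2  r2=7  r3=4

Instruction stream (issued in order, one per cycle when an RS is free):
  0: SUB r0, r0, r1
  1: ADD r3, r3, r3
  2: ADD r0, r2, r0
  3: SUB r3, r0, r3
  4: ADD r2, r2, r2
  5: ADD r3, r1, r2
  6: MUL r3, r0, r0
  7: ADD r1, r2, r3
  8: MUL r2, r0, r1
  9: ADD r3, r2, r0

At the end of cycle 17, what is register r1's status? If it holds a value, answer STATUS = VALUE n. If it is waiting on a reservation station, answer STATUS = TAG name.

cycle 1: issue SUB r0<-Add1 // r0:Add1,r1:2,r2:7,r3:4
cycle 2: issue ADD r3<-Add2 // r0:Add1,r1:2,r2:7,r3:Add2
cycle 3: CDB Add1=3; issue ADD r0<-Add1 // r0:Add1,r1:2,r2:7,r3:Add2
cycle 4: CDB Add2=8; issue SUB r3<-Add2 // r0:Add1,r1:2,r2:7,r3:Add2
cycle 5: CDB Add1=10; issue ADD r2<-Add1 // r0:10,r1:2,r2:Add1,r3:Add2
cycle 6: stall // r0:10,r1:2,r2:Add1,r3:Add2
cycle 7: CDB Add1=14; issue ADD r3<-Add1 // r0:10,r1:2,r2:14,r3:Add1
cycle 8: CDB Add2=2; issue MUL r3<-Mul1 // r0:10,r1:2,r2:14,r3:Mul1
cycle 9: CDB Add1=16; issue ADD r1<-Add1 // r0:10,r1:Add1,r2:14,r3:Mul1
cycle 10: issue MUL r2<-Mul2 // r0:10,r1:Add1,r2:Mul2,r3:Mul1
cycle 11: issue ADD r3<-Add2 // r0:10,r1:Add1,r2:Mul2,r3:Add2
cycle 12: - // r0:10,r1:Add1,r2:Mul2,r3:Add2
cycle 13: CDB Mul1=100 // r0:10,r1:Add1,r2:Mul2,r3:Add2
cycle 14: - // r0:10,r1:Add1,r2:Mul2,r3:Add2
cycle 15: CDB Add1=114 // r0:10,r1:114,r2:Mul2,r3:Add2
cycle 16: - // r0:10,r1:114,r2:Mul2,r3:Add2
cycle 17: - // r0:10,r1:114,r2:Mul2,r3:Add2

STATUS = VALUE 114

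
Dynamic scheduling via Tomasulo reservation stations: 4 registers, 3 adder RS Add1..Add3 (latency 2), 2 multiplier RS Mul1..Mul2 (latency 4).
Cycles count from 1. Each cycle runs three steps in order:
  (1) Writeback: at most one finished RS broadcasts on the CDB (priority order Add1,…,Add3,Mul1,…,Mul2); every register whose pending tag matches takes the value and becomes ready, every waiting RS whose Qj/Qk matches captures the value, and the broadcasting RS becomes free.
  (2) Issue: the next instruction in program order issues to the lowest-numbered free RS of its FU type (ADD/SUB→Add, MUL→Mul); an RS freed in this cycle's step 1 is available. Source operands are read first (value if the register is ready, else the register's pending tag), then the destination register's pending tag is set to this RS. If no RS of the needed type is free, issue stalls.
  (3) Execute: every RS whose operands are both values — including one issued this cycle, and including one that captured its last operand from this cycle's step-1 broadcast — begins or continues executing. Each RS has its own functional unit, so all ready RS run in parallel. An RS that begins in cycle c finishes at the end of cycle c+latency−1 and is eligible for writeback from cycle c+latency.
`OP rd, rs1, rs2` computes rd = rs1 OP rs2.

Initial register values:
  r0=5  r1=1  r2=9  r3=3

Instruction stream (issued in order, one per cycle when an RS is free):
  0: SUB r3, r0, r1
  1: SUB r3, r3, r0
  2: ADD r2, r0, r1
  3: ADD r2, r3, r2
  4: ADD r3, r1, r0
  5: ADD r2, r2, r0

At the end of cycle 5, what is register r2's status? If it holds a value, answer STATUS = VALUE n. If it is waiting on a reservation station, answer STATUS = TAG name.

STATUS = TAG Add3

cycle 1: issue SUB r3<-Add1 // r0:5,r1:1,r2:9,r3:Add1
cycle 2: issue SUB r3<-Add2 // r0:5,r1:1,r2:9,r3:Add2
cycle 3: CDB Add1=4; issue ADD r2<-Add1 // r0:5,r1:1,r2:Add1,r3:Add2
cycle 4: issue ADD r2<-Add3 // r0:5,r1:1,r2:Add3,r3:Add2
cycle 5: CDB Add1=6; issue ADD r3<-Add1 // r0:5,r1:1,r2:Add3,r3:Add1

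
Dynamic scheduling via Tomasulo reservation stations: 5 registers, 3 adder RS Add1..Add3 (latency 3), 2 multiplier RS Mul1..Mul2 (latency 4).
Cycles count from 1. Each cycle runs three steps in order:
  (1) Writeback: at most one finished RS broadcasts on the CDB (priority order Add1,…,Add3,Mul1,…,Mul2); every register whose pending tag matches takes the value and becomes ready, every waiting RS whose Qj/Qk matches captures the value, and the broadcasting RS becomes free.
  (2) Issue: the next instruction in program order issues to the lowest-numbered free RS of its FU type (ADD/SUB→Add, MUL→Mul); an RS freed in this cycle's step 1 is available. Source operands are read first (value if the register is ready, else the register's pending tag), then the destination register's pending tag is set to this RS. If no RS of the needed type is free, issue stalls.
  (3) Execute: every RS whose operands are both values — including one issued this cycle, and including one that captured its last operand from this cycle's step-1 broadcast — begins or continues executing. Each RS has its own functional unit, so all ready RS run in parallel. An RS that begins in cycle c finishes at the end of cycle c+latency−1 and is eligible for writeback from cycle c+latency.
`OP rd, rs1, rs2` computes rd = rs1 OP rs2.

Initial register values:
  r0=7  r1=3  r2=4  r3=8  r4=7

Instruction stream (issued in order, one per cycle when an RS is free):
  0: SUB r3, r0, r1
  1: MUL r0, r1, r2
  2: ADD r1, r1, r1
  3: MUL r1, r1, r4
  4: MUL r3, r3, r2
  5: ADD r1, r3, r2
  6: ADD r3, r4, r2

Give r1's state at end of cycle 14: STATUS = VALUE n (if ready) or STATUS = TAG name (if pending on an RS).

cycle 1: issue SUB r3<-Add1 // r0:7,r1:3,r2:4,r3:Add1,r4:7
cycle 2: issue MUL r0<-Mul1 // r0:Mul1,r1:3,r2:4,r3:Add1,r4:7
cycle 3: issue ADD r1<-Add2 // r0:Mul1,r1:Add2,r2:4,r3:Add1,r4:7
cycle 4: CDB Add1=4; issue MUL r1<-Mul2 // r0:Mul1,r1:Mul2,r2:4,r3:4,r4:7
cycle 5: stall // r0:Mul1,r1:Mul2,r2:4,r3:4,r4:7
cycle 6: CDB Add2=6; stall // r0:Mul1,r1:Mul2,r2:4,r3:4,r4:7
cycle 7: CDB Mul1=12; issue MUL r3<-Mul1 // r0:12,r1:Mul2,r2:4,r3:Mul1,r4:7
cycle 8: issue ADD r1<-Add1 // r0:12,r1:Add1,r2:4,r3:Mul1,r4:7
cycle 9: issue ADD r3<-Add2 // r0:12,r1:Add1,r2:4,r3:Add2,r4:7
cycle 10: CDB Mul2=42 // r0:12,r1:Add1,r2:4,r3:Add2,r4:7
cycle 11: CDB Mul1=16 // r0:12,r1:Add1,r2:4,r3:Add2,r4:7
cycle 12: CDB Add2=11 // r0:12,r1:Add1,r2:4,r3:11,r4:7
cycle 13: - // r0:12,r1:Add1,r2:4,r3:11,r4:7
cycle 14: CDB Add1=20 // r0:12,r1:20,r2:4,r3:11,r4:7

STATUS = VALUE 20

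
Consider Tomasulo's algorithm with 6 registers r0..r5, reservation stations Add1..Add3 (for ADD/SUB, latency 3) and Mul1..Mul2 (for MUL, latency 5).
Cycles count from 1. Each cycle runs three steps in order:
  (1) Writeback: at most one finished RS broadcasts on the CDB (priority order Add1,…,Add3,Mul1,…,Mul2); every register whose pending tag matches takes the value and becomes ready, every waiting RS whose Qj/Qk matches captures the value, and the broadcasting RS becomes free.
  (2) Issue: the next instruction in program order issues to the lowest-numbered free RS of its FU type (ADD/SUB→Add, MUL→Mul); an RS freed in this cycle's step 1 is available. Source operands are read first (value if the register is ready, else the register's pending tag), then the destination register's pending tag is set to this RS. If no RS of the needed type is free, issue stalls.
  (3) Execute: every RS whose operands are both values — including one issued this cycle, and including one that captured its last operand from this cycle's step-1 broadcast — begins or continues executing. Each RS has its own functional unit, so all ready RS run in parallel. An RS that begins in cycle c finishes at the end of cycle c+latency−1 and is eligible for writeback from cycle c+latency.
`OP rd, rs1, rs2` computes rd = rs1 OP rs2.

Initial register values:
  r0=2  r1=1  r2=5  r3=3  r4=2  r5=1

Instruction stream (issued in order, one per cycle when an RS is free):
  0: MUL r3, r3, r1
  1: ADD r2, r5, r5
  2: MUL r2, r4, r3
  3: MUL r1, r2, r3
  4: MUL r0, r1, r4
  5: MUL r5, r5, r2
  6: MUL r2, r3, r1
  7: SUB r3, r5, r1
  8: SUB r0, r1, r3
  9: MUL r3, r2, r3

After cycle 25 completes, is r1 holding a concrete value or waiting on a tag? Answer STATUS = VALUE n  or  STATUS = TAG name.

STATUS = VALUE 18

  c1: issue MUL r3<-Mul1  regs: r0:2,r1:1,r2:5,r3:Mul1,r4:2,r5:1
  c2: issue ADD r2<-Add1  regs: r0:2,r1:1,r2:Add1,r3:Mul1,r4:2,r5:1
  c3: issue MUL r2<-Mul2  regs: r0:2,r1:1,r2:Mul2,r3:Mul1,r4:2,r5:1
  c4: stall  regs: r0:2,r1:1,r2:Mul2,r3:Mul1,r4:2,r5:1
  c5: CDB Add1=2; stall  regs: r0:2,r1:1,r2:Mul2,r3:Mul1,r4:2,r5:1
  c6: CDB Mul1=3; issue MUL r1<-Mul1  regs: r0:2,r1:Mul1,r2:Mul2,r3:3,r4:2,r5:1
  c7: stall  regs: r0:2,r1:Mul1,r2:Mul2,r3:3,r4:2,r5:1
  c8: stall  regs: r0:2,r1:Mul1,r2:Mul2,r3:3,r4:2,r5:1
  c9: stall  regs: r0:2,r1:Mul1,r2:Mul2,r3:3,r4:2,r5:1
  c10: stall  regs: r0:2,r1:Mul1,r2:Mul2,r3:3,r4:2,r5:1
  c11: CDB Mul2=6; issue MUL r0<-Mul2  regs: r0:Mul2,r1:Mul1,r2:6,r3:3,r4:2,r5:1
  c12: stall  regs: r0:Mul2,r1:Mul1,r2:6,r3:3,r4:2,r5:1
  c13: stall  regs: r0:Mul2,r1:Mul1,r2:6,r3:3,r4:2,r5:1
  c14: stall  regs: r0:Mul2,r1:Mul1,r2:6,r3:3,r4:2,r5:1
  c15: stall  regs: r0:Mul2,r1:Mul1,r2:6,r3:3,r4:2,r5:1
  c16: CDB Mul1=18; issue MUL r5<-Mul1  regs: r0:Mul2,r1:18,r2:6,r3:3,r4:2,r5:Mul1
  c17: stall  regs: r0:Mul2,r1:18,r2:6,r3:3,r4:2,r5:Mul1
  c18: stall  regs: r0:Mul2,r1:18,r2:6,r3:3,r4:2,r5:Mul1
  c19: stall  regs: r0:Mul2,r1:18,r2:6,r3:3,r4:2,r5:Mul1
  c20: stall  regs: r0:Mul2,r1:18,r2:6,r3:3,r4:2,r5:Mul1
  c21: CDB Mul1=6; issue MUL r2<-Mul1  regs: r0:Mul2,r1:18,r2:Mul1,r3:3,r4:2,r5:6
  c22: CDB Mul2=36; issue SUB r3<-Add1  regs: r0:36,r1:18,r2:Mul1,r3:Add1,r4:2,r5:6
  c23: issue SUB r0<-Add2  regs: r0:Add2,r1:18,r2:Mul1,r3:Add1,r4:2,r5:6
  c24: issue MUL r3<-Mul2  regs: r0:Add2,r1:18,r2:Mul1,r3:Mul2,r4:2,r5:6
  c25: CDB Add1=-12  regs: r0:Add2,r1:18,r2:Mul1,r3:Mul2,r4:2,r5:6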